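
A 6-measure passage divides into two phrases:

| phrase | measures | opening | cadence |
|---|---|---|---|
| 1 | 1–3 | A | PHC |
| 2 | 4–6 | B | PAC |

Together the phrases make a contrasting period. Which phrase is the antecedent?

phrase 1

The phrase ending with the weaker cadence (Phrygian half cadence) is the antecedent; the one ending more conclusively (perfect authentic cadence) is the consequent. The antecedent is phrase 1.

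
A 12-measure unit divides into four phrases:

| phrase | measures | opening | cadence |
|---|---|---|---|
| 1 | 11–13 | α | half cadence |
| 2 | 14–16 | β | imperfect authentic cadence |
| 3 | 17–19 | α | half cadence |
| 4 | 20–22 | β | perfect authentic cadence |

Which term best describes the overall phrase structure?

Four phrases in two halves: the first half (bars 11–16) ends with an imperfect authentic cadence, the second (bars 17–22) with a perfect authentic cadence — a large antecedent–consequent pair, i.e. a double period.
Phrase 3 begins with the same material as phrase 1, making it parallel.

parallel double period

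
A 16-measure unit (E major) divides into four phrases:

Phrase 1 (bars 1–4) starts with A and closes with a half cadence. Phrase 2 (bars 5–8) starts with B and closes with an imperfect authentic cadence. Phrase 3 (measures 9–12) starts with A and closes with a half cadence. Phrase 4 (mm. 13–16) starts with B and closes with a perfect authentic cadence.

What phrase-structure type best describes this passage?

parallel double period

Four phrases in two halves: the first half (mm. 1-8) ends with an imperfect authentic cadence, the second (mm. 9–16) with a perfect authentic cadence — a large antecedent–consequent pair, i.e. a double period.
Phrase 3 begins with the same material as phrase 1, making it parallel.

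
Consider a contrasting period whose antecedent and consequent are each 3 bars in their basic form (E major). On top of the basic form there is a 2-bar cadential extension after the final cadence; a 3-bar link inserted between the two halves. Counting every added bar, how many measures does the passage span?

11 measures

Basic contrasting period: 3 + 3 = 6 bars.
6 (basic form) + 2 (cadential extension) + 3 (link) = 11.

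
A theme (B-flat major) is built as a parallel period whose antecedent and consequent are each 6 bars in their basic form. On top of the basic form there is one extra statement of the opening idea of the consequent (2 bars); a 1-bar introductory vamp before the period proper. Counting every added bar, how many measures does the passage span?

Basic parallel period: 6 + 6 = 12 bars.
12 (basic form) + 2 (extra statement) + 1 (introduction) = 15.

15 measures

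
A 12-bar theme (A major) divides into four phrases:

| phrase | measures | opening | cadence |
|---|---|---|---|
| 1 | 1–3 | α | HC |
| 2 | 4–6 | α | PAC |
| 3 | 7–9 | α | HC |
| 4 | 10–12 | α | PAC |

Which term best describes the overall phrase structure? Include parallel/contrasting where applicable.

repeated period

The cadence pattern HC–PAC–HC–PAC is weak–strong twice, and phrases 3–4 restate phrases 1–2: a period heard twice, not a double period (which would end weakly at phrase 2).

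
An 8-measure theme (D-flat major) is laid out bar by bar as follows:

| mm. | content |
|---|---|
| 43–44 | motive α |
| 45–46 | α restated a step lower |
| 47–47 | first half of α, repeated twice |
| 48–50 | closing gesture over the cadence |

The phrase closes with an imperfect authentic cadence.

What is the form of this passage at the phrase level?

sentence

Basic idea (mm. 43–44) + its repetition (bars 45–46) form the presentation; fragmentation and cadence (mm. 47-50) form the continuation — the 8-bar whole is a sentence.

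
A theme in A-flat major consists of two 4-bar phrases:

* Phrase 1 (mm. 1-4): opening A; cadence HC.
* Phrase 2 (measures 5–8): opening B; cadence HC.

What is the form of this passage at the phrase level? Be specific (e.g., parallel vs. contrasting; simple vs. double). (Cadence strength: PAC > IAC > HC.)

phrase group

The second phrase closes with a half cadence, which is not stronger than the first phrase's half cadence; without a weak→strong cadential pair there is no antecedent–consequent relationship, so this is a phrase group rather than a period.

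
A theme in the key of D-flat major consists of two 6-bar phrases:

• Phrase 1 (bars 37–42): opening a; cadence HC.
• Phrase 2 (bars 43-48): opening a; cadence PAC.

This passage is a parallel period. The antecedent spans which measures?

measures 37–42

The antecedent is the phrase ending with the weaker cadence (half cadence, phrase 1) and the consequent the one ending more conclusively (perfect authentic cadence, phrase 2); the antecedent is bars 37–42.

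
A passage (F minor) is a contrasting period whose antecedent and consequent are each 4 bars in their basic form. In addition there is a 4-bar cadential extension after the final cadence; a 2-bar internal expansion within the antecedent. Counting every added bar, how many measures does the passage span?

14 measures

Basic contrasting period: 4 + 4 = 8 bars.
8 (basic form) + 4 (cadential extension) + 2 (internal expansion) = 14.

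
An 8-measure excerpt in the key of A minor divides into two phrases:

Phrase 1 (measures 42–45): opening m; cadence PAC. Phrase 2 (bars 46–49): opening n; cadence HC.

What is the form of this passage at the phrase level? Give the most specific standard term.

The second phrase closes with a half cadence, which is not stronger than the first phrase's perfect authentic cadence; without a weak→strong cadential pair there is no antecedent–consequent relationship, so this is a phrase group rather than a period.

phrase group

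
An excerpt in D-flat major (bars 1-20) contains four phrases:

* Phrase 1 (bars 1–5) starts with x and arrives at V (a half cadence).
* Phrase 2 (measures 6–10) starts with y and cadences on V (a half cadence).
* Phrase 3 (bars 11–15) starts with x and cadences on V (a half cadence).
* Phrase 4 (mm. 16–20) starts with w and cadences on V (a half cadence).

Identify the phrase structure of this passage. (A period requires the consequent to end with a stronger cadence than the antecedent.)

Phrase 4 ends with a half cadence, no stronger than phrase 2's half cadence, so the four phrases do not form a double period; nor do phrases 3–4 duplicate 1–2, so it is not a repeated period. With no phrase reaching a conclusive cadence, the passage is a phrase group.

phrase group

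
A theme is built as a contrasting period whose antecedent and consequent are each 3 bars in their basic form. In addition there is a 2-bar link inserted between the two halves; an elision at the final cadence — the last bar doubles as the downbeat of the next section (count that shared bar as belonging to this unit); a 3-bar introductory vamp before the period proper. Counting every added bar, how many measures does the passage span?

Basic contrasting period: 3 + 3 = 6 bars.
6 (basic form) + 2 (link) + 3 (introduction) = 11.
The elision shares a bar with the next section but does not change this unit's count.

11 measures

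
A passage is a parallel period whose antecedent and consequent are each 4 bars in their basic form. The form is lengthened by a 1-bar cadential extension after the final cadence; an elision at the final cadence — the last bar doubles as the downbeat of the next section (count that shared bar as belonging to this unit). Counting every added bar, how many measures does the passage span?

Basic parallel period: 4 + 4 = 8 bars.
8 (basic form) + 1 (cadential extension) = 9.
The elision shares a bar with the next section but does not change this unit's count.

9 measures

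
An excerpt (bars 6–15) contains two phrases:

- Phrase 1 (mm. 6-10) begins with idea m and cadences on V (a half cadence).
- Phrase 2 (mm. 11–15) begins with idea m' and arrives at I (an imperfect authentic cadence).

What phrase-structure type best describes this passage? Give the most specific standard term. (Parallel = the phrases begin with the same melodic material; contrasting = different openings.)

Phrase 1 ends with a half cadence (weaker) and phrase 2 with an imperfect authentic cadence (stronger): antecedent + consequent = a period.
The two phrases open with the same material (m / m'), so the period is parallel.

parallel period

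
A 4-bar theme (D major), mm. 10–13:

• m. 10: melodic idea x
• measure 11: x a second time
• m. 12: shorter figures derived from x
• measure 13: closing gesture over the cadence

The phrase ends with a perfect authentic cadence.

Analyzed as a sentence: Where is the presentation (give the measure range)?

The presentation of a sentence is the basic idea (measure 10) plus its repetition (m. 11); the presentation is therefore bars 10–11.

measures 10–11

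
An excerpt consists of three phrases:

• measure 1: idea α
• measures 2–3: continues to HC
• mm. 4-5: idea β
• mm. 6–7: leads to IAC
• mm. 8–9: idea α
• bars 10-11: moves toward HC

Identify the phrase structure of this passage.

The final phrase closes with a half cadence, which is not stronger than the preceding imperfect authentic cadence; the 3 phrases lack an overall antecedent–consequent design and so form a phrase group.

phrase group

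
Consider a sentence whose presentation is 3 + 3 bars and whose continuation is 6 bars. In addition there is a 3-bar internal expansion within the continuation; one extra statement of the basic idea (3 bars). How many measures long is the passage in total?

18 measures

Basic sentence: 3 + 3 + 6 = 12 bars.
12 (basic form) + 3 (internal expansion) + 3 (extra statement) = 18.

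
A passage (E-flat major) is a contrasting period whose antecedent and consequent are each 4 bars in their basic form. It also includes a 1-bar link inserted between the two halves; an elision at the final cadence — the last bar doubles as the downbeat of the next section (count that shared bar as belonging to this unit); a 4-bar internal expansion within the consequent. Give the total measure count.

Basic contrasting period: 4 + 4 = 8 bars.
8 (basic form) + 1 (link) + 4 (internal expansion) = 13.
The elision shares a bar with the next section but does not change this unit's count.

13 measures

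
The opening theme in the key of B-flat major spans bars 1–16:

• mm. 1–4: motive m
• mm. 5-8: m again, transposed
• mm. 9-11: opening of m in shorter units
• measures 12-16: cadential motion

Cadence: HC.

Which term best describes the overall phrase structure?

sentence

Basic idea (bars 1-4) + its repetition (measures 5–8) form the presentation; fragmentation and cadence (bars 9–16) form the continuation — the 16-bar whole is a sentence.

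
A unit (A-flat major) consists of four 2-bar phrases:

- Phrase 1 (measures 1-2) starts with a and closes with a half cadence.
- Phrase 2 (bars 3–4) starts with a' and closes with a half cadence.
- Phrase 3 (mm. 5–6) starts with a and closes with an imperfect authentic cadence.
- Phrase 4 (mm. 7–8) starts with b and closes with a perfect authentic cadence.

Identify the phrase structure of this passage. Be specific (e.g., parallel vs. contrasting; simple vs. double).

Four phrases in two halves: the first half (mm. 1–4) ends with a half cadence, the second (mm. 5–8) with a perfect authentic cadence — a large antecedent–consequent pair, i.e. a double period.
Phrase 3 begins with the same material as phrase 1, making it parallel.

parallel double period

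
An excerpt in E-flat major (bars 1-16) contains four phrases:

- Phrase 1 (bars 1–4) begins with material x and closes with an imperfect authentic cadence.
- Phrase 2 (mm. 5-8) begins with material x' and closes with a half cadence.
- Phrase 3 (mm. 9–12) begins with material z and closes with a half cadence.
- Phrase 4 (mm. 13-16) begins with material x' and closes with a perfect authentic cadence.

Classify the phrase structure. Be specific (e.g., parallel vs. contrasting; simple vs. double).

contrasting double period

Four phrases in two halves: the first half (bars 1–8) ends with a half cadence, the second (measures 9–16) with a perfect authentic cadence — a large antecedent–consequent pair, i.e. a double period.
Phrase 3 begins with different material from phrase 1, making it contrasting.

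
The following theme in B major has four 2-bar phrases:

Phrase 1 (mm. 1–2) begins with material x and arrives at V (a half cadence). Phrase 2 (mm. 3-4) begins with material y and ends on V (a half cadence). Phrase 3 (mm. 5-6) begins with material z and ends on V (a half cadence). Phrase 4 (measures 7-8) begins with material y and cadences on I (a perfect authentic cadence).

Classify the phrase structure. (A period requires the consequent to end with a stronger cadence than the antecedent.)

Four phrases in two halves: the first half (measures 1-4) ends with a half cadence, the second (bars 5-8) with a perfect authentic cadence — a large antecedent–consequent pair, i.e. a double period.
Phrase 3 begins with different material from phrase 1, making it contrasting.

contrasting double period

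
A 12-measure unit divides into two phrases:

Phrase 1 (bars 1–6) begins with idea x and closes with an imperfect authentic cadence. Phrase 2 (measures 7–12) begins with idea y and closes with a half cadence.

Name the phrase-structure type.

phrase group

The second phrase closes with a half cadence, which is not stronger than the first phrase's imperfect authentic cadence; without a weak→strong cadential pair there is no antecedent–consequent relationship, so this is a phrase group rather than a period.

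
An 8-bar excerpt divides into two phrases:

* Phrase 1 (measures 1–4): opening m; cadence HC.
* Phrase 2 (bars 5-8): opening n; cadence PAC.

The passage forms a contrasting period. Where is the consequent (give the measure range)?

The antecedent is the phrase ending with the weaker cadence (half cadence, phrase 1) and the consequent the one ending more conclusively (perfect authentic cadence, phrase 2); the consequent is mm. 5-8.

measures 5–8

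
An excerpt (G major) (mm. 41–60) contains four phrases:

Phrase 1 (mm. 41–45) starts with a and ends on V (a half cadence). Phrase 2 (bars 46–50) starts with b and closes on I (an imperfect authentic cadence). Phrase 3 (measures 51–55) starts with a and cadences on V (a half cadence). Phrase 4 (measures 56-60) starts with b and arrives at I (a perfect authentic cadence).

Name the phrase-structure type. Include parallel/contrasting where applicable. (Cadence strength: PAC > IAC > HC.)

Four phrases in two halves: the first half (bars 41–50) ends with an imperfect authentic cadence, the second (measures 51–60) with a perfect authentic cadence — a large antecedent–consequent pair, i.e. a double period.
Phrase 3 begins with the same material as phrase 1, making it parallel.

parallel double period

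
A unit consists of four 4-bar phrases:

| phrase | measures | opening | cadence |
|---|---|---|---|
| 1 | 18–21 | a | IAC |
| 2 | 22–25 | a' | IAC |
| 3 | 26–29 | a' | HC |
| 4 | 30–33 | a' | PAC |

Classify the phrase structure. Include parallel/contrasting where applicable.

Four phrases in two halves: the first half (bars 18–25) ends with an imperfect authentic cadence, the second (mm. 26-33) with a perfect authentic cadence — a large antecedent–consequent pair, i.e. a double period.
Phrase 3 begins with the same material as phrase 1, making it parallel.

parallel double period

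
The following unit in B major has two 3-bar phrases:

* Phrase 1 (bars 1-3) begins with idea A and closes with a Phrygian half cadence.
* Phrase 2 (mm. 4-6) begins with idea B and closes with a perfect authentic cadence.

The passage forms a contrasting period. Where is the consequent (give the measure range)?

The antecedent is the phrase ending with the weaker cadence (Phrygian half cadence, phrase 1) and the consequent the one ending more conclusively (perfect authentic cadence, phrase 2); the consequent is mm. 4–6.

measures 4–6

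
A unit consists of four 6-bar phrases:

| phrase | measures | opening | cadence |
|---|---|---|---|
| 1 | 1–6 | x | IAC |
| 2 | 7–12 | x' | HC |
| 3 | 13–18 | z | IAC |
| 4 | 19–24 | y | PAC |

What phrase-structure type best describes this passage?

Four phrases in two halves: the first half (mm. 1–12) ends with a half cadence, the second (mm. 13-24) with a perfect authentic cadence — a large antecedent–consequent pair, i.e. a double period.
Phrase 3 begins with different material from phrase 1, making it contrasting.

contrasting double period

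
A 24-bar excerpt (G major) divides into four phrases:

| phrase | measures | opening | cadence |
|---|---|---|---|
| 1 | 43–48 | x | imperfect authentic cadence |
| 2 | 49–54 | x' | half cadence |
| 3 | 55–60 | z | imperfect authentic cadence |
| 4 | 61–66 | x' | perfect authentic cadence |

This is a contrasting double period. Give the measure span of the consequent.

In a double period the first pair of phrases (ending half cadence) is the large antecedent and the second pair (ending perfect authentic cadence) is the large consequent; the consequent is measures 55–66.

measures 55–66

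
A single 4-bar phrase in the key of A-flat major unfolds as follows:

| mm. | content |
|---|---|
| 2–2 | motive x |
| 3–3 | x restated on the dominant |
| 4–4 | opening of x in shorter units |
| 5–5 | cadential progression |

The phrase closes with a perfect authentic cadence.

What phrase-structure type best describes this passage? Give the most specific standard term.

Basic idea (m. 2) + its repetition (m. 3) form the presentation; fragmentation and cadence (measures 4-5) form the continuation — the 4-bar whole is a sentence.

sentence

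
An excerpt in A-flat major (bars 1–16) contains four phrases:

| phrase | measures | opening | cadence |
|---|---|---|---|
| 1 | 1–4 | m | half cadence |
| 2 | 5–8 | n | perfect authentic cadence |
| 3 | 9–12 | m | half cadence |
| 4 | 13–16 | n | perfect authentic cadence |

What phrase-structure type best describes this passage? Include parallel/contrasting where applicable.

The cadence pattern HC–PAC–HC–PAC is weak–strong twice, and phrases 3–4 restate phrases 1–2: a period heard twice, not a double period (which would end weakly at phrase 2).

repeated period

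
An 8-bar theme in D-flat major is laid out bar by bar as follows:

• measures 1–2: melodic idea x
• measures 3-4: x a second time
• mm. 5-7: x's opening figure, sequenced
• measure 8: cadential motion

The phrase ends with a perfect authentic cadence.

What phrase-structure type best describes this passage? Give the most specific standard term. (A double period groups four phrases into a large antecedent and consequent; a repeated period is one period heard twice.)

Basic idea (measures 1-2) + its repetition (mm. 3–4) form the presentation; fragmentation and cadence (mm. 5-8) form the continuation — the 8-bar whole is a sentence.

sentence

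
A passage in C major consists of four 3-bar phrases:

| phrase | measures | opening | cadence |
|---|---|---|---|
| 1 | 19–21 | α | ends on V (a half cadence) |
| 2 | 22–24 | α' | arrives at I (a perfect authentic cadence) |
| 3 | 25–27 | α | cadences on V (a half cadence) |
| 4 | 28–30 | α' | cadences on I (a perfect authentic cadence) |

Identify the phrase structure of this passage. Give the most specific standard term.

repeated period

The cadence pattern HC–PAC–HC–PAC is weak–strong twice, and phrases 3–4 restate phrases 1–2: a period heard twice, not a double period (which would end weakly at phrase 2).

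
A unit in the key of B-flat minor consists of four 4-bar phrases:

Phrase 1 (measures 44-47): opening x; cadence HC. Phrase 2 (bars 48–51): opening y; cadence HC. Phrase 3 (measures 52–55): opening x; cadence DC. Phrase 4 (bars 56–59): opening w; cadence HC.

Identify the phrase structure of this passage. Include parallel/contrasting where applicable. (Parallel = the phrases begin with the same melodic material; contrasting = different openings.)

phrase group

Phrase 4 ends with a half cadence, no stronger than phrase 2's half cadence, so the four phrases do not form a double period; nor do phrases 3–4 duplicate 1–2, so it is not a repeated period. With no phrase reaching a conclusive cadence, the passage is a phrase group.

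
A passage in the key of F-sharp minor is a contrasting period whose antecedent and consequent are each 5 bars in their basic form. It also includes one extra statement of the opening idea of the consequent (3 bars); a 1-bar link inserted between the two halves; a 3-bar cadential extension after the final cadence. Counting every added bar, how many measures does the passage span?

Basic contrasting period: 5 + 5 = 10 bars.
10 (basic form) + 3 (extra statement) + 1 (link) + 3 (cadential extension) = 17.

17 measures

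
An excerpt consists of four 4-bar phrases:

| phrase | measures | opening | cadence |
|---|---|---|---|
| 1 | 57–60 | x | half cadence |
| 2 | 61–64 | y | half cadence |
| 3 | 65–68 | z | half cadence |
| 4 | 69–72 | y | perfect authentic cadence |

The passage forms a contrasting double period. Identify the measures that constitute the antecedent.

measures 57–64

In a double period the four phrases pair into a large antecedent (phrases 1–2, ending half cadence) and a large consequent (phrases 3–4, ending perfect authentic cadence). The antecedent spans mm. 57-64.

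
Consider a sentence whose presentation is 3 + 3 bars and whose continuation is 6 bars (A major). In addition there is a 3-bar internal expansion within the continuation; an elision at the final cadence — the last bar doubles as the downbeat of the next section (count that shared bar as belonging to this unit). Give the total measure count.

15 measures

Basic sentence: 3 + 3 + 6 = 12 bars.
12 (basic form) + 3 (internal expansion) = 15.
The elision shares a bar with the next section but does not change this unit's count.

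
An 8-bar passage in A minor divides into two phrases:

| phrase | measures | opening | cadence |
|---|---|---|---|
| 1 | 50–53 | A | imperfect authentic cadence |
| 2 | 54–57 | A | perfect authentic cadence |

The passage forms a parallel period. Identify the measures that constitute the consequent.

The antecedent is the phrase ending with the weaker cadence (imperfect authentic cadence, phrase 1) and the consequent the one ending more conclusively (perfect authentic cadence, phrase 2); the consequent is mm. 54–57.

measures 54–57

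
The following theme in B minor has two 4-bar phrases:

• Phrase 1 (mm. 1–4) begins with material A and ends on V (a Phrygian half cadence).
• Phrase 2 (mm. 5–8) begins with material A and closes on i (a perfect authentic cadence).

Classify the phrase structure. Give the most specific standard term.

parallel period

Phrase 1 ends with a Phrygian half cadence (weaker) and phrase 2 with a perfect authentic cadence (stronger): antecedent + consequent = a period.
The two phrases open with the same material (A / A), so the period is parallel.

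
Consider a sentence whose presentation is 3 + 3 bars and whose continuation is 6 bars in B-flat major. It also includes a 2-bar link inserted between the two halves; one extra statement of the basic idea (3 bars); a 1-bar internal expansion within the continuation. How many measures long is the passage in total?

18 measures

Basic sentence: 3 + 3 + 6 = 12 bars.
12 (basic form) + 2 (link) + 3 (extra statement) + 1 (internal expansion) = 18.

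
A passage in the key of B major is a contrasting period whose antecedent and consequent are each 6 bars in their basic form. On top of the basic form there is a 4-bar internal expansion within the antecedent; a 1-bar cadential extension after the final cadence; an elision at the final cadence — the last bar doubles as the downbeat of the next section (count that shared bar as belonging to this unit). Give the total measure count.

Basic contrasting period: 6 + 6 = 12 bars.
12 (basic form) + 4 (internal expansion) + 1 (cadential extension) = 17.
The elision shares a bar with the next section but does not change this unit's count.

17 measures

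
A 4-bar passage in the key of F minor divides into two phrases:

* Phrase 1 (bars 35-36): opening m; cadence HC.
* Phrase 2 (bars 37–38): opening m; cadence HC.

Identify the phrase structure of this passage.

Both phrases have the same opening (m) and the same cadence (half cadence): the second is a restatement, not a consequent, so this is a repeated phrase rather than a period.

repeated phrase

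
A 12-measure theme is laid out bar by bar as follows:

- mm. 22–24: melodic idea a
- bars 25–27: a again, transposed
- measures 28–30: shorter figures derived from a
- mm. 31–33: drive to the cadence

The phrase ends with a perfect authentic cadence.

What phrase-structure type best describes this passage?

Basic idea (mm. 22–24) + its repetition (bars 25-27) form the presentation; fragmentation and cadence (mm. 28–33) form the continuation — the 12-bar whole is a sentence.

sentence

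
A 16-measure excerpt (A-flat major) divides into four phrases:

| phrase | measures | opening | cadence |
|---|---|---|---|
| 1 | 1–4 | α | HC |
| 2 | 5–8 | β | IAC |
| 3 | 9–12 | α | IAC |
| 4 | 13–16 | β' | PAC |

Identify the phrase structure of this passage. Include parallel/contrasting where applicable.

parallel double period

Four phrases in two halves: the first half (mm. 1–8) ends with an imperfect authentic cadence, the second (mm. 9–16) with a perfect authentic cadence — a large antecedent–consequent pair, i.e. a double period.
Phrase 3 begins with the same material as phrase 1, making it parallel.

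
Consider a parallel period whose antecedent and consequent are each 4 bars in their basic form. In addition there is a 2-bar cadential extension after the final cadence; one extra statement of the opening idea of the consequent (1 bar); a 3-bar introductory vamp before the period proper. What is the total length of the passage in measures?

Basic parallel period: 4 + 4 = 8 bars.
8 (basic form) + 2 (cadential extension) + 1 (extra statement) + 3 (introduction) = 14.

14 measures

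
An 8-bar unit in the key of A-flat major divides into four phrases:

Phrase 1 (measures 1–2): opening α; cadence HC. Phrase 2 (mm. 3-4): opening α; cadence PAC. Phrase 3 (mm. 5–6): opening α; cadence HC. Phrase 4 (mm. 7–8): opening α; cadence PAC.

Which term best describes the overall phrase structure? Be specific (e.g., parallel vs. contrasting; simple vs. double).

repeated period

The cadence pattern HC–PAC–HC–PAC is weak–strong twice, and phrases 3–4 restate phrases 1–2: a period heard twice, not a double period (which would end weakly at phrase 2).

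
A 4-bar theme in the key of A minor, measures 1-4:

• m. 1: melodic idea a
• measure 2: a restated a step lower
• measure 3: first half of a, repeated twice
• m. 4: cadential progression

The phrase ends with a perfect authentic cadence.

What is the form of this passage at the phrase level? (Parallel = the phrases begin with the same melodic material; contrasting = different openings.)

Basic idea (m. 1) + its repetition (m. 2) form the presentation; fragmentation and cadence (bars 3–4) form the continuation — the 4-bar whole is a sentence.

sentence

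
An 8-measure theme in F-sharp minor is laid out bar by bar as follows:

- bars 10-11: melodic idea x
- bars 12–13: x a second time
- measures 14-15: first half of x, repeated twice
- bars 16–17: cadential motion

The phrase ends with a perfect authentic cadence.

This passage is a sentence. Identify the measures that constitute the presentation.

measures 10–13

The presentation of a sentence is the basic idea (mm. 10–11) plus its repetition (mm. 12–13); the presentation is therefore measures 10-13.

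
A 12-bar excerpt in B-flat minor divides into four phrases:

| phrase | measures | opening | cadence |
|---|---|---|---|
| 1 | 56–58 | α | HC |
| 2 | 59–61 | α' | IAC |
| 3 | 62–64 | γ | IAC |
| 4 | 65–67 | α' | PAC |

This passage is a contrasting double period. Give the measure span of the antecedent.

In a double period the four phrases pair into a large antecedent (phrases 1–2, ending imperfect authentic cadence) and a large consequent (phrases 3–4, ending perfect authentic cadence). The antecedent spans measures 56–61.

measures 56–61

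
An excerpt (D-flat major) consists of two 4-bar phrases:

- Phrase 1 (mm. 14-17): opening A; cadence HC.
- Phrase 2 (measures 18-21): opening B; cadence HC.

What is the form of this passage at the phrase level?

phrase group

The second phrase closes with a half cadence, which is not stronger than the first phrase's half cadence; without a weak→strong cadential pair there is no antecedent–consequent relationship, so this is a phrase group rather than a period.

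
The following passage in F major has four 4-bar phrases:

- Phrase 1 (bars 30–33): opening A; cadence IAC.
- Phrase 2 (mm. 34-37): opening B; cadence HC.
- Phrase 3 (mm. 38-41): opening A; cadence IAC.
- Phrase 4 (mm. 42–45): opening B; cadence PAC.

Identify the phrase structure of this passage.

parallel double period

Four phrases in two halves: the first half (measures 30–37) ends with a half cadence, the second (measures 38–45) with a perfect authentic cadence — a large antecedent–consequent pair, i.e. a double period.
Phrase 3 begins with the same material as phrase 1, making it parallel.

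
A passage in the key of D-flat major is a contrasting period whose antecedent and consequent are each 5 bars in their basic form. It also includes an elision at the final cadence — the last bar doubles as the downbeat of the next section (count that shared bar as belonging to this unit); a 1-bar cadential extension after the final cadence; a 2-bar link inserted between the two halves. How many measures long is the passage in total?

13 measures

Basic contrasting period: 5 + 5 = 10 bars.
10 (basic form) + 1 (cadential extension) + 2 (link) = 13.
The elision shares a bar with the next section but does not change this unit's count.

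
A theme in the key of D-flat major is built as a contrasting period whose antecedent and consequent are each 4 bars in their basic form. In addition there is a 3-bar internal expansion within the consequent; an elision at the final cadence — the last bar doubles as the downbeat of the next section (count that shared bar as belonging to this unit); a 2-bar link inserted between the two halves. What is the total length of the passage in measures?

Basic contrasting period: 4 + 4 = 8 bars.
8 (basic form) + 3 (internal expansion) + 2 (link) = 13.
The elision shares a bar with the next section but does not change this unit's count.

13 measures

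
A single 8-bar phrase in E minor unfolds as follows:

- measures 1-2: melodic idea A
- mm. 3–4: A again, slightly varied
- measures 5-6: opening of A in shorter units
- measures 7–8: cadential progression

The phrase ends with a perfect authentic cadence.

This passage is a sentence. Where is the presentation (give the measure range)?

measures 1–4

The presentation of a sentence is the basic idea (mm. 1–2) plus its repetition (measures 3–4); the presentation is therefore measures 1-4.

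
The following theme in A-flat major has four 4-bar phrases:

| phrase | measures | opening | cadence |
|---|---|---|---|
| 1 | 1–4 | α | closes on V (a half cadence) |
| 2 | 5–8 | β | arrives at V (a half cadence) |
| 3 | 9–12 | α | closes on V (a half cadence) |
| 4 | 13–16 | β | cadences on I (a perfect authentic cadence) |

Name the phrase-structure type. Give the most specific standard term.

Four phrases in two halves: the first half (measures 1–8) ends with a half cadence, the second (bars 9-16) with a perfect authentic cadence — a large antecedent–consequent pair, i.e. a double period.
Phrase 3 begins with the same material as phrase 1, making it parallel.

parallel double period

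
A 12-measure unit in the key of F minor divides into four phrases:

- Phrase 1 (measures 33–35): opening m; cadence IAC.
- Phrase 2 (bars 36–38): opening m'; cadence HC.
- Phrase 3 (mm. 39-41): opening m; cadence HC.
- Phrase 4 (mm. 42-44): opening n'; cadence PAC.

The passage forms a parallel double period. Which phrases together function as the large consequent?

phrases 3 and 4

In a double period the first pair of phrases (ending half cadence) is the large antecedent and the second pair (ending perfect authentic cadence) is the large consequent; the consequent is phrases 3 and 4.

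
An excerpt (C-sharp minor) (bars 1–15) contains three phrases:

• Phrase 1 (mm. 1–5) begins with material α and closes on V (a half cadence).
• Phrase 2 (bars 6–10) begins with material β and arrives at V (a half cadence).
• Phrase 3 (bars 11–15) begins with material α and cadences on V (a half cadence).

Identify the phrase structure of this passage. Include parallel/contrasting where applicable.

The final phrase closes with a half cadence, which is not stronger than the preceding half cadence; the 3 phrases lack an overall antecedent–consequent design and so form a phrase group.

phrase group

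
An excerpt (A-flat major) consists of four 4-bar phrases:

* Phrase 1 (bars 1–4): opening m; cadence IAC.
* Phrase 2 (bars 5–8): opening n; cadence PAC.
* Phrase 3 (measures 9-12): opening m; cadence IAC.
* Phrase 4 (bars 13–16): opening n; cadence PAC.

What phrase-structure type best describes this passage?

repeated period

The cadence pattern IAC–PAC–IAC–PAC is weak–strong twice, and phrases 3–4 restate phrases 1–2: a period heard twice, not a double period (which would end weakly at phrase 2).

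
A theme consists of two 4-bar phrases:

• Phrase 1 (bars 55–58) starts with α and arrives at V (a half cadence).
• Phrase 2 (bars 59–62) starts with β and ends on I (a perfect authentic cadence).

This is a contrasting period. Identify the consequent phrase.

The phrase ending with the weaker cadence (half cadence) is the antecedent; the one ending more conclusively (perfect authentic cadence) is the consequent. The consequent is phrase 2.

phrase 2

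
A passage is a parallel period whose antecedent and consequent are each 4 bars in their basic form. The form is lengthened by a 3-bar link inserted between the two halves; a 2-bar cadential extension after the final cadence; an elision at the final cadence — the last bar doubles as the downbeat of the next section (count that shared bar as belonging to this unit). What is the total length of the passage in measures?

13 measures

Basic parallel period: 4 + 4 = 8 bars.
8 (basic form) + 3 (link) + 2 (cadential extension) = 13.
The elision shares a bar with the next section but does not change this unit's count.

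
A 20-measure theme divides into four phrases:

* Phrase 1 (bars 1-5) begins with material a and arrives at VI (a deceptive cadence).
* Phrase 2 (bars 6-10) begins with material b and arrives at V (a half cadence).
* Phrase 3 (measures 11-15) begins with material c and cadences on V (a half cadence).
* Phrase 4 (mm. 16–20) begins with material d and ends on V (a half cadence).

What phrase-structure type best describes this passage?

phrase group

Phrase 4 ends with a half cadence, no stronger than phrase 2's half cadence, so the four phrases do not form a double period; nor do phrases 3–4 duplicate 1–2, so it is not a repeated period. With no phrase reaching a conclusive cadence, the passage is a phrase group.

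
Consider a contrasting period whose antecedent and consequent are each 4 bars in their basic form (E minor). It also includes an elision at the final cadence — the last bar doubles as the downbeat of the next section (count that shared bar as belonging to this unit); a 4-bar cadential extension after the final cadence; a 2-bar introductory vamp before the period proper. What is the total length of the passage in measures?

Basic contrasting period: 4 + 4 = 8 bars.
8 (basic form) + 4 (cadential extension) + 2 (introduction) = 14.
The elision shares a bar with the next section but does not change this unit's count.

14 measures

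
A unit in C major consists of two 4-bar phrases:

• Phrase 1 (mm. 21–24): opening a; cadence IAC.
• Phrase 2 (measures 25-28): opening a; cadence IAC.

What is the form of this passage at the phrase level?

repeated phrase

Both phrases have the same opening (a) and the same cadence (imperfect authentic cadence): the second is a restatement, not a consequent, so this is a repeated phrase rather than a period.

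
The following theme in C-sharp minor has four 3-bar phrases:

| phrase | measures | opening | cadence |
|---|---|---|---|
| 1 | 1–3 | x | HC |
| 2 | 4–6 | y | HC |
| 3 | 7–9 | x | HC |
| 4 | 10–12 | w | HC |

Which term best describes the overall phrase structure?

Phrase 4 ends with a half cadence, no stronger than phrase 2's half cadence, so the four phrases do not form a double period; nor do phrases 3–4 duplicate 1–2, so it is not a repeated period. With no phrase reaching a conclusive cadence, the passage is a phrase group.

phrase group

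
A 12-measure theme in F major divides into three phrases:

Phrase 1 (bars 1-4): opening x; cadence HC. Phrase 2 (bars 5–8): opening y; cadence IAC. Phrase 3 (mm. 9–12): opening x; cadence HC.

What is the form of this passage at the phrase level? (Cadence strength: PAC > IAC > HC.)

phrase group

The final phrase closes with a half cadence, which is not stronger than the preceding imperfect authentic cadence; the 3 phrases lack an overall antecedent–consequent design and so form a phrase group.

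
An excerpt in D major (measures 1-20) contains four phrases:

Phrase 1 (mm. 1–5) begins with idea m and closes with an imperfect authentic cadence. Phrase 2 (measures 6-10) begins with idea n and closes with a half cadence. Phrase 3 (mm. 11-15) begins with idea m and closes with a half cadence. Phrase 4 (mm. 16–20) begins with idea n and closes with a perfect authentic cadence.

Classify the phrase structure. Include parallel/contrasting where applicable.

Four phrases in two halves: the first half (mm. 1-10) ends with a half cadence, the second (measures 11–20) with a perfect authentic cadence — a large antecedent–consequent pair, i.e. a double period.
Phrase 3 begins with the same material as phrase 1, making it parallel.

parallel double period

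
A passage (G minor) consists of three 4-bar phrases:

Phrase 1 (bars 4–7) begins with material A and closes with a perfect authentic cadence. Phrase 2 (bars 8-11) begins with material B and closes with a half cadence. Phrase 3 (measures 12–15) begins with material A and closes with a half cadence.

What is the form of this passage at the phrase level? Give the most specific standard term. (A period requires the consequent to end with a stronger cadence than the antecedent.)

phrase group

The final phrase closes with a half cadence, which is not stronger than the preceding half cadence; the 3 phrases lack an overall antecedent–consequent design and so form a phrase group.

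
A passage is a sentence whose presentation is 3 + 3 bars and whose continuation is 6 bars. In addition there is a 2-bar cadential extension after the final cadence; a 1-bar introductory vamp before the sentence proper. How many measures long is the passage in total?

15 measures

Basic sentence: 3 + 3 + 6 = 12 bars.
12 (basic form) + 2 (cadential extension) + 1 (introduction) = 15.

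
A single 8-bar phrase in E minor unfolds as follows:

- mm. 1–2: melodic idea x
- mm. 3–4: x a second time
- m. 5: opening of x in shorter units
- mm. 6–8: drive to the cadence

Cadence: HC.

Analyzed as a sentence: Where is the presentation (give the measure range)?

measures 1–4

The presentation of a sentence is the basic idea (measures 1-2) plus its repetition (bars 3-4); the presentation is therefore mm. 1-4.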